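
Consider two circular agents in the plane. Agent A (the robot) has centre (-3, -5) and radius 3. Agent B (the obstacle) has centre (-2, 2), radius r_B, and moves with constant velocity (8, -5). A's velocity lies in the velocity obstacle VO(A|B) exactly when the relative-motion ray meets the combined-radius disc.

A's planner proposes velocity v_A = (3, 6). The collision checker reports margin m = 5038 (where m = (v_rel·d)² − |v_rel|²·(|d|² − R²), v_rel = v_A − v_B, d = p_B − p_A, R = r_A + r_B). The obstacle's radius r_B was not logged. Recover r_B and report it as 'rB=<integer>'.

m = 5038
d = (1, 7);  v_rel = (-5, 11),  |v_rel|² = 146
v_rel×d = (-5)·(7) − (11)·(1) = -46
since m = R²·146 − (-46)²:  R² = (2116 + 5038) / 146 = 49
R = √49 = 7  ⇒  r_B = 7 − 3 = 4

rB=4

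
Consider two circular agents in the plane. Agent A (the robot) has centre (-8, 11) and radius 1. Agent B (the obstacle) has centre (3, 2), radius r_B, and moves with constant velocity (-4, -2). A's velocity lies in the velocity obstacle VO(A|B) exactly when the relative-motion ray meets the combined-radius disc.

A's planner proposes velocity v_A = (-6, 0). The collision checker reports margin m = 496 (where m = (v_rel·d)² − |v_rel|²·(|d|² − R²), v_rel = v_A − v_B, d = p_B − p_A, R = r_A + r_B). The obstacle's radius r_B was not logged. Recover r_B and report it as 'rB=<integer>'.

m = 496
d = (11, -9);  v_rel = (-2, 2),  |v_rel|² = 8
v_rel×d = (-2)·(-9) − (2)·(11) = -4
since m = R²·8 − (-4)²:  R² = (16 + 496) / 8 = 64
R = √64 = 8  ⇒  r_B = 8 − 1 = 7

rB=7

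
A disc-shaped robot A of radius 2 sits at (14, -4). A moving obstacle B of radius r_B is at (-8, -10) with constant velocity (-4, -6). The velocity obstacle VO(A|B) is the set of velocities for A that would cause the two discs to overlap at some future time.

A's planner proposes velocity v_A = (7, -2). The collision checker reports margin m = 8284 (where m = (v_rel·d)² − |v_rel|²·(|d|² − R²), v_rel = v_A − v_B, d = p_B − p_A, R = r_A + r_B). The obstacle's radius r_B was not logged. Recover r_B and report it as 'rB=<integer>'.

m = 8284
d = (-22, -6);  v_rel = (11, 4),  |v_rel|² = 137
v_rel×d = (11)·(-6) − (4)·(-22) = 22
since m = R²·137 − 22²:  R² = (484 + 8284) / 137 = 64
R = √64 = 8  ⇒  r_B = 8 − 2 = 6

rB=6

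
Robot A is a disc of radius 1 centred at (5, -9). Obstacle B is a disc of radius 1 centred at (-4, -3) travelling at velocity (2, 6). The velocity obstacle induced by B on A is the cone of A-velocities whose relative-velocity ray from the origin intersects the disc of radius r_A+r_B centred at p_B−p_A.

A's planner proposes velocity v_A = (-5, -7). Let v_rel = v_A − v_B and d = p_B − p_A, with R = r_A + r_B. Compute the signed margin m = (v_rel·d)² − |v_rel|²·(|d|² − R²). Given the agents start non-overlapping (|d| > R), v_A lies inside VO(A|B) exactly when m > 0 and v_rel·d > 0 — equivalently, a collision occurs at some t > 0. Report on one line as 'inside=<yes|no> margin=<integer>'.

d = (-9, 6),  |d|² = 117;  R = 1+1 = 2,  c = 117−2² = 113
v_rel = (-7, -13),  |v_rel|² = 218;  v_rel·d = (-7)·(-9) + (-13)·(6) = -15
218·t² + 30·t + 113 = 0  ⇒  m = (-15)² − 218·113 = -24409
m = -24409 < 0,  v_rel·d = -15 < 0  ⇒  outside

inside=no margin=-24409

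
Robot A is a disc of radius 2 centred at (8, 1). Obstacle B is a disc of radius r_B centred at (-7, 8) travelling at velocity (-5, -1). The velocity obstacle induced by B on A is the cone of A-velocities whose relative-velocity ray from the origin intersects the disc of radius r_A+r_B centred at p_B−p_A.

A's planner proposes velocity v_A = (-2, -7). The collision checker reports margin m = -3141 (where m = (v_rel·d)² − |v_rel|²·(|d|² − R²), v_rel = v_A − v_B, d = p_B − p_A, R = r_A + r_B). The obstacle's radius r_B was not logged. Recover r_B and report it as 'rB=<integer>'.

m = -3141
d = (-15, 7);  v_rel = (3, -6),  |v_rel|² = 45
v_rel×d = (3)·(7) − (-6)·(-15) = -69
since m = R²·45 − (-69)²:  R² = (4761 + -3141) / 45 = 36
R = √36 = 6  ⇒  r_B = 6 − 2 = 4

rB=4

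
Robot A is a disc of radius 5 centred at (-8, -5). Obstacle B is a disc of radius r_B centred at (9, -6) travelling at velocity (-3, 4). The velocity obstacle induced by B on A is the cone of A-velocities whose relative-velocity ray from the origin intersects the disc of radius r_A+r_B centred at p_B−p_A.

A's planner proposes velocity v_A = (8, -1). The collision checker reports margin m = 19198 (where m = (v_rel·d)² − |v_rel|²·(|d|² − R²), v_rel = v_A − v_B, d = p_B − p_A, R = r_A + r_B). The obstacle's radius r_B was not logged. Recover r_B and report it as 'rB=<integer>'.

m = 19198
d = (17, -1);  v_rel = (11, -5),  |v_rel|² = 146
v_rel×d = (11)·(-1) − (-5)·(17) = 74
since m = R²·146 − 74²:  R² = (5476 + 19198) / 146 = 169
R = √169 = 13  ⇒  r_B = 13 − 5 = 8

rB=8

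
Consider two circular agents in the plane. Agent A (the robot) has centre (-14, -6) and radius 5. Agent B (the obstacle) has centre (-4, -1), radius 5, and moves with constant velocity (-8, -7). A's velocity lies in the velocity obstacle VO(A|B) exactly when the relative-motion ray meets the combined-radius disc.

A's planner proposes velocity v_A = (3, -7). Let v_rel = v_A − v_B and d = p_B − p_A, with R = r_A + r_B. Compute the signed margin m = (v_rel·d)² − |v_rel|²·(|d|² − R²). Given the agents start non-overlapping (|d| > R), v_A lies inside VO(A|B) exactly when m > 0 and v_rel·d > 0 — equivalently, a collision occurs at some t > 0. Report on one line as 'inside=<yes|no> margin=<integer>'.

d = (10, 5),  |d|² = 125;  R = 5+5 = 10,  c = 125−10² = 25
v_rel = (11, 0),  |v_rel|² = 121;  v_rel·d = (11)·(10) + (0)·(5) = 110
121·t² − 220·t + 25 = 0  ⇒  m = 110² − 121·25 = 9075
m = 9075 > 0,  v_rel·d = 110 > 0  ⇒  inside

inside=yes margin=9075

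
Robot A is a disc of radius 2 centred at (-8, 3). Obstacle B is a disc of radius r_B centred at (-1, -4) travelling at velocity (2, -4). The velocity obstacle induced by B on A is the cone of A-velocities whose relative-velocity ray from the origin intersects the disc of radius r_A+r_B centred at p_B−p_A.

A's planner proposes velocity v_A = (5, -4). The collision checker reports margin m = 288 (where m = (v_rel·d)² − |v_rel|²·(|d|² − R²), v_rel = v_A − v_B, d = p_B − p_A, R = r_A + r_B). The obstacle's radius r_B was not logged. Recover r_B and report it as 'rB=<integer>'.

m = 288
d = (7, -7);  v_rel = (3, 0),  |v_rel|² = 9
v_rel×d = (3)·(-7) − (0)·(7) = -21
since m = R²·9 − (-21)²:  R² = (441 + 288) / 9 = 81
R = √81 = 9  ⇒  r_B = 9 − 2 = 7

rB=7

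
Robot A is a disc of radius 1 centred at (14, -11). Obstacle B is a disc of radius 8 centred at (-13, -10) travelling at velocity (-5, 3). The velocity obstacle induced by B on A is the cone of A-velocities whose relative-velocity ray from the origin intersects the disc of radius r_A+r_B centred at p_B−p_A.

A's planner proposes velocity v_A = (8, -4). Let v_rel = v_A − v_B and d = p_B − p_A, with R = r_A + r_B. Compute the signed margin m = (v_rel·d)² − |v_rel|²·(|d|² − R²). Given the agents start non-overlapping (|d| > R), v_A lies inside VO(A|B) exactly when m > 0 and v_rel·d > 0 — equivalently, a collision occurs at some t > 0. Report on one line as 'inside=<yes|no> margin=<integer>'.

d = (-27, 1),  |d|² = 730;  R = 1+8 = 9,  c = 730−9² = 649
v_rel = (13, -7),  |v_rel|² = 218;  v_rel·d = (13)·(-27) + (-7)·(1) = -358
218·t² + 716·t + 649 = 0  ⇒  m = (-358)² − 218·649 = -13318
m = -13318 < 0,  v_rel·d = -358 < 0  ⇒  outside

inside=no margin=-13318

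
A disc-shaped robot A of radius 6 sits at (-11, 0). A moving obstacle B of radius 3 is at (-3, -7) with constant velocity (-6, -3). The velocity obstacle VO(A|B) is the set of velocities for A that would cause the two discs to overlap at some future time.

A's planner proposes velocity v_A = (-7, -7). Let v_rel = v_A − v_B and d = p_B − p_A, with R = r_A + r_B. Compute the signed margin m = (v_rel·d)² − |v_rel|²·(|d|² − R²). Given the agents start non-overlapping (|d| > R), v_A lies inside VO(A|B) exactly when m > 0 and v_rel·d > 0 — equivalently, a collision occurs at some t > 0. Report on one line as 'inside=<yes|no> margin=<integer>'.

d = (8, -7),  |d|² = 113;  R = 6+3 = 9,  c = 113−9² = 32
v_rel = (-1, -4),  |v_rel|² = 17;  v_rel·d = (-1)·(8) + (-4)·(-7) = 20
17·t² − 40·t + 32 = 0  ⇒  m = 20² − 17·32 = -144
m = -144 < 0,  v_rel·d = 20 > 0  ⇒  outside

inside=no margin=-144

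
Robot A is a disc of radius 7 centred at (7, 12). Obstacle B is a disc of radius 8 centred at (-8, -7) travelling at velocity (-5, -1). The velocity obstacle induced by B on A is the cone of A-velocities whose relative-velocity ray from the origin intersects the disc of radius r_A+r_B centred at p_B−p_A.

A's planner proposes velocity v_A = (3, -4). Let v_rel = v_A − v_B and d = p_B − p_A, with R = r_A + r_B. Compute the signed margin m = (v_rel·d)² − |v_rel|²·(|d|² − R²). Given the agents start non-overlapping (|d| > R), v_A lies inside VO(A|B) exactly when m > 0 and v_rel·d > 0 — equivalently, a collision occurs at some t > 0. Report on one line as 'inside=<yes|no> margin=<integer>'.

d = (-15, -19),  |d|² = 586;  R = 7+8 = 15,  c = 586−15² = 361
v_rel = (8, -3),  |v_rel|² = 73;  v_rel·d = (8)·(-15) + (-3)·(-19) = -63
73·t² + 126·t + 361 = 0  ⇒  m = (-63)² − 73·361 = -22384
m = -22384 < 0,  v_rel·d = -63 < 0  ⇒  outside

inside=no margin=-22384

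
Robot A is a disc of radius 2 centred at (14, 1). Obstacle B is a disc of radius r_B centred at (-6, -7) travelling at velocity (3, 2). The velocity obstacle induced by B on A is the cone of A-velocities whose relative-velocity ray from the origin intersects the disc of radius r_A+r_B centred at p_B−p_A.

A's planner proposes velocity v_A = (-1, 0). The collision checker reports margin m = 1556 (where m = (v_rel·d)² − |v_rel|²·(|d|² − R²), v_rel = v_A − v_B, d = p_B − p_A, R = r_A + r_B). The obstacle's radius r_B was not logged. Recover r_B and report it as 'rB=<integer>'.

m = 1556
d = (-20, -8);  v_rel = (-4, -2),  |v_rel|² = 20
v_rel×d = (-4)·(-8) − (-2)·(-20) = -8
since m = R²·20 − (-8)²:  R² = (64 + 1556) / 20 = 81
R = √81 = 9  ⇒  r_B = 9 − 2 = 7

rB=7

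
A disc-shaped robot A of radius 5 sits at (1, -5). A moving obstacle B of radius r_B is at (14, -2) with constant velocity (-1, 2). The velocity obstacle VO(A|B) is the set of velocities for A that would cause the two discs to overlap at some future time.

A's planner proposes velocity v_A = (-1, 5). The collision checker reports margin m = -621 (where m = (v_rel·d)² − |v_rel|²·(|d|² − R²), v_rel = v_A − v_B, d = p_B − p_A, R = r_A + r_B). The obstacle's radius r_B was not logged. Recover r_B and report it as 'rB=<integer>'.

m = -621
d = (13, 3);  v_rel = (0, 3),  |v_rel|² = 9
v_rel×d = (0)·(3) − (3)·(13) = -39
since m = R²·9 − (-39)²:  R² = (1521 + -621) / 9 = 100
R = √100 = 10  ⇒  r_B = 10 − 5 = 5

rB=5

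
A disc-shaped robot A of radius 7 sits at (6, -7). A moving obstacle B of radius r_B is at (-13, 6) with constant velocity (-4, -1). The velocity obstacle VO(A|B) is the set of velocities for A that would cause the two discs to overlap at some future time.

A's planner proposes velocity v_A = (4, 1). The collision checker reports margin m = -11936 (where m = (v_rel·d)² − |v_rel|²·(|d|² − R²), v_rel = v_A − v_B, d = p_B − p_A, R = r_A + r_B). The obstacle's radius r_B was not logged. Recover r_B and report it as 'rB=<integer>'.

m = -11936
d = (-19, 13);  v_rel = (8, 2),  |v_rel|² = 68
v_rel×d = (8)·(13) − (2)·(-19) = 142
since m = R²·68 − 142²:  R² = (20164 + -11936) / 68 = 121
R = √121 = 11  ⇒  r_B = 11 − 7 = 4

rB=4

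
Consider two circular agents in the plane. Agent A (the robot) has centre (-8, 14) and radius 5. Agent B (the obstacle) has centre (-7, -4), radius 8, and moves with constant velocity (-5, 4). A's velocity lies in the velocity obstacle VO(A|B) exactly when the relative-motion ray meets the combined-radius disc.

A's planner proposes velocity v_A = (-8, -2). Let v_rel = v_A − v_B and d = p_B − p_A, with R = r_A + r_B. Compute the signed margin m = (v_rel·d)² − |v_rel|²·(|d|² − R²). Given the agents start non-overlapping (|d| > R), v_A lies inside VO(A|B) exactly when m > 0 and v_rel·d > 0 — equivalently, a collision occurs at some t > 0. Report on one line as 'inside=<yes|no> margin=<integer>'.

d = (1, -18),  |d|² = 325;  R = 5+8 = 13,  c = 325−13² = 156
v_rel = (-3, -6),  |v_rel|² = 45;  v_rel·d = (-3)·(1) + (-6)·(-18) = 105
45·t² − 210·t + 156 = 0  ⇒  m = 105² − 45·156 = 4005
m = 4005 > 0,  v_rel·d = 105 > 0  ⇒  inside

inside=yes margin=4005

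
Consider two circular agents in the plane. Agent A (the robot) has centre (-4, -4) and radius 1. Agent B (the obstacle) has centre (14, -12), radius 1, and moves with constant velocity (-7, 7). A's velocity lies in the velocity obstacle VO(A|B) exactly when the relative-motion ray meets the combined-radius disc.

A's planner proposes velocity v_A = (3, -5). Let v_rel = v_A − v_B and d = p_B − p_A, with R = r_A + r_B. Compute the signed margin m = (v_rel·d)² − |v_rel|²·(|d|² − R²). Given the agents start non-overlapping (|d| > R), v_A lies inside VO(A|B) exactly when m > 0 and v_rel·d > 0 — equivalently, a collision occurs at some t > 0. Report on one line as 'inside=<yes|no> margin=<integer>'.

d = (18, -8),  |d|² = 388;  R = 1+1 = 2,  c = 388−2² = 384
v_rel = (10, -12),  |v_rel|² = 244;  v_rel·d = (10)·(18) + (-12)·(-8) = 276
244·t² − 552·t + 384 = 0  ⇒  m = 276² − 244·384 = -17520
m = -17520 < 0,  v_rel·d = 276 > 0  ⇒  outside

inside=no margin=-17520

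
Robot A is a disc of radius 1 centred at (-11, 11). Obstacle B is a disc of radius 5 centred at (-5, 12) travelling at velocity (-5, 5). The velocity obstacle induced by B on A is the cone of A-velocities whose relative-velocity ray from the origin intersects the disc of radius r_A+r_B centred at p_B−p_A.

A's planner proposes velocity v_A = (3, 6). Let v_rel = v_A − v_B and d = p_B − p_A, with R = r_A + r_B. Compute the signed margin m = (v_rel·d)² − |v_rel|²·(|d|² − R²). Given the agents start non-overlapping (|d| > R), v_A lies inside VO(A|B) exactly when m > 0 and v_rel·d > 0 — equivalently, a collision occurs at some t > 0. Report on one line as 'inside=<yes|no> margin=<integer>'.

d = (6, 1),  |d|² = 37;  R = 1+5 = 6,  c = 37−6² = 1
v_rel = (8, 1),  |v_rel|² = 65;  v_rel·d = (8)·(6) + (1)·(1) = 49
65·t² − 98·t + 1 = 0  ⇒  m = 49² − 65·1 = 2336
m = 2336 > 0,  v_rel·d = 49 > 0  ⇒  inside

inside=yes margin=2336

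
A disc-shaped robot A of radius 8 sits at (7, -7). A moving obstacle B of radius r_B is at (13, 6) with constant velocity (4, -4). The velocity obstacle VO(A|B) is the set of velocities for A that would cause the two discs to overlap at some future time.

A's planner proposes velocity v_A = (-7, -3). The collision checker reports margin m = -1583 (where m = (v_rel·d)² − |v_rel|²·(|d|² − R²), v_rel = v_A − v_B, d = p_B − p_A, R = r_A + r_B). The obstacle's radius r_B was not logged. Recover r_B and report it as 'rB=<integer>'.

m = -1583
d = (6, 13);  v_rel = (-11, 1),  |v_rel|² = 122
v_rel×d = (-11)·(13) − (1)·(6) = -149
since m = R²·122 − (-149)²:  R² = (22201 + -1583) / 122 = 169
R = √169 = 13  ⇒  r_B = 13 − 8 = 5

rB=5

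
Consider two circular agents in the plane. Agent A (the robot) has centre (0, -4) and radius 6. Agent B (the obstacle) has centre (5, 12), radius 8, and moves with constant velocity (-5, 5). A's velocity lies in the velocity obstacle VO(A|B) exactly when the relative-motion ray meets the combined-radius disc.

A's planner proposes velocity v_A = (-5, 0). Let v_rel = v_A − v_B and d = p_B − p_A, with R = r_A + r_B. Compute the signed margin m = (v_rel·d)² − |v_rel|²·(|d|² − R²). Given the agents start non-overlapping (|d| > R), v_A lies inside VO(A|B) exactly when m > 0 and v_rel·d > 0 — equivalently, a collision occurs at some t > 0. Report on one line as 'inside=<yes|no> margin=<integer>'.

d = (5, 16),  |d|² = 281;  R = 6+8 = 14,  c = 281−14² = 85
v_rel = (0, -5),  |v_rel|² = 25;  v_rel·d = (0)·(5) + (-5)·(16) = -80
25·t² + 160·t + 85 = 0  ⇒  m = (-80)² − 25·85 = 4275
m = 4275 > 0,  v_rel·d = -80 < 0  ⇒  outside

inside=no margin=4275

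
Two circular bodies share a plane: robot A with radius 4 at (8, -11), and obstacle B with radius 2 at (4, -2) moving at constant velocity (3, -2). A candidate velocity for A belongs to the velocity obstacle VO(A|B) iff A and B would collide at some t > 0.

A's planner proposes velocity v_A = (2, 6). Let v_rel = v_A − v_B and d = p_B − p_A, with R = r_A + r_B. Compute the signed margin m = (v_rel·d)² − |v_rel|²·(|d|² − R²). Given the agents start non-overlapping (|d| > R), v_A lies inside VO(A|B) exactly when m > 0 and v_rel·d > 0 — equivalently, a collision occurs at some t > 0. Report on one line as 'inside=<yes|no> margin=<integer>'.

d = (-4, 9),  |d|² = 97;  R = 4+2 = 6,  c = 97−6² = 61
v_rel = (-1, 8),  |v_rel|² = 65;  v_rel·d = (-1)·(-4) + (8)·(9) = 76
65·t² − 152·t + 61 = 0  ⇒  m = 76² − 65·61 = 1811
m = 1811 > 0,  v_rel·d = 76 > 0  ⇒  inside

inside=yes margin=1811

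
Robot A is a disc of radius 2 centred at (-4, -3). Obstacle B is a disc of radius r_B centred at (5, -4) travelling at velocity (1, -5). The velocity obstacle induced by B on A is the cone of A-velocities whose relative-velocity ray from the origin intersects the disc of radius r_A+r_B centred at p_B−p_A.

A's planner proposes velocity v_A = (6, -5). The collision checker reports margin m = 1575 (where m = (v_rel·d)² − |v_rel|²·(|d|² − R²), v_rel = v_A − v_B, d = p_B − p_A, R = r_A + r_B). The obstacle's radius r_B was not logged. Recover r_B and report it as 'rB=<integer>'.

m = 1575
d = (9, -1);  v_rel = (5, 0),  |v_rel|² = 25
v_rel×d = (5)·(-1) − (0)·(9) = -5
since m = R²·25 − (-5)²:  R² = (25 + 1575) / 25 = 64
R = √64 = 8  ⇒  r_B = 8 − 2 = 6

rB=6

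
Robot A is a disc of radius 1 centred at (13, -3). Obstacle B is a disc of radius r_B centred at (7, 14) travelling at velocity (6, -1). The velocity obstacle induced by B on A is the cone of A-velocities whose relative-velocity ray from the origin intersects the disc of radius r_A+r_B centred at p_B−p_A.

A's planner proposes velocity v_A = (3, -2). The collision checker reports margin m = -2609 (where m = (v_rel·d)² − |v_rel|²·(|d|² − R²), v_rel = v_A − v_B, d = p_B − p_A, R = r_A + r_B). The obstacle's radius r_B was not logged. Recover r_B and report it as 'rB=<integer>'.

m = -2609
d = (-6, 17);  v_rel = (-3, -1),  |v_rel|² = 10
v_rel×d = (-3)·(17) − (-1)·(-6) = -57
since m = R²·10 − (-57)²:  R² = (3249 + -2609) / 10 = 64
R = √64 = 8  ⇒  r_B = 8 − 1 = 7

rB=7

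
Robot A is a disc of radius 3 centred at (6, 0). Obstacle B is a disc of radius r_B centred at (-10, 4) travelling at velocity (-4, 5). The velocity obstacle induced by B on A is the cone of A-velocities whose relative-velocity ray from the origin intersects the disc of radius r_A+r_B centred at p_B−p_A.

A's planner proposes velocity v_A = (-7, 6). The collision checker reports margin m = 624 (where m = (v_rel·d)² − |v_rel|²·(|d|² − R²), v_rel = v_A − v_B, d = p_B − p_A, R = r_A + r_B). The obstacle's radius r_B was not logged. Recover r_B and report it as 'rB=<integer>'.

m = 624
d = (-16, 4);  v_rel = (-3, 1),  |v_rel|² = 10
v_rel×d = (-3)·(4) − (1)·(-16) = 4
since m = R²·10 − 4²:  R² = (16 + 624) / 10 = 64
R = √64 = 8  ⇒  r_B = 8 − 3 = 5

rB=5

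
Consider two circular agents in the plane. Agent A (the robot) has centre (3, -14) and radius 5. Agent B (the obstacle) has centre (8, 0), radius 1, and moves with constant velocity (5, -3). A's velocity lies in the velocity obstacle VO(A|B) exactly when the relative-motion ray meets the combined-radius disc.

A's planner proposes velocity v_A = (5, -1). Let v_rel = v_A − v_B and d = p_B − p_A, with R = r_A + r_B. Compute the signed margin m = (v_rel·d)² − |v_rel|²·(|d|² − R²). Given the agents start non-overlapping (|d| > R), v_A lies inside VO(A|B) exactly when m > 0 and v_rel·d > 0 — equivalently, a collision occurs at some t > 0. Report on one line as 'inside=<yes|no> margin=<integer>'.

d = (5, 14),  |d|² = 221;  R = 5+1 = 6,  c = 221−6² = 185
v_rel = (0, 2),  |v_rel|² = 4;  v_rel·d = (0)·(5) + (2)·(14) = 28
4·t² − 56·t + 185 = 0  ⇒  m = 28² − 4·185 = 44
m = 44 > 0,  v_rel·d = 28 > 0  ⇒  inside

inside=yes margin=44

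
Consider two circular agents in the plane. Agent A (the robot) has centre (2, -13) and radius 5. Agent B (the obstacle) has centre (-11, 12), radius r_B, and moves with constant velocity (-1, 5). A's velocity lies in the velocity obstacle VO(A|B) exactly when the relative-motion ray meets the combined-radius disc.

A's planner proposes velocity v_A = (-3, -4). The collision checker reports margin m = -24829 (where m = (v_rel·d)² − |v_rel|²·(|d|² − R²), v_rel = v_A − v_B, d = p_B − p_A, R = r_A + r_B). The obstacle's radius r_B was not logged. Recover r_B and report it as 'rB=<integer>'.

m = -24829
d = (-13, 25);  v_rel = (-2, -9),  |v_rel|² = 85
v_rel×d = (-2)·(25) − (-9)·(-13) = -167
since m = R²·85 − (-167)²:  R² = (27889 + -24829) / 85 = 36
R = √36 = 6  ⇒  r_B = 6 − 5 = 1

rB=1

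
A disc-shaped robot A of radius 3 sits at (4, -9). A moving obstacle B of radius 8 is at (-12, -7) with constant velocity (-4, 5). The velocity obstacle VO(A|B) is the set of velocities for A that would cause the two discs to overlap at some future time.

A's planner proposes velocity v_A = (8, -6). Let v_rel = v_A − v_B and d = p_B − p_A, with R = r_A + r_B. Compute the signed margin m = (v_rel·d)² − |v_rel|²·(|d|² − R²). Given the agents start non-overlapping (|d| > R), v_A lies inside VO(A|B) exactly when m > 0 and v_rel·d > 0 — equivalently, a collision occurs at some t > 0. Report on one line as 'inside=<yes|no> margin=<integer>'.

d = (-16, 2),  |d|² = 260;  R = 3+8 = 11,  c = 260−11² = 139
v_rel = (12, -11),  |v_rel|² = 265;  v_rel·d = (12)·(-16) + (-11)·(2) = -214
265·t² + 428·t + 139 = 0  ⇒  m = (-214)² − 265·139 = 8961
m = 8961 > 0,  v_rel·d = -214 < 0  ⇒  outside

inside=no margin=8961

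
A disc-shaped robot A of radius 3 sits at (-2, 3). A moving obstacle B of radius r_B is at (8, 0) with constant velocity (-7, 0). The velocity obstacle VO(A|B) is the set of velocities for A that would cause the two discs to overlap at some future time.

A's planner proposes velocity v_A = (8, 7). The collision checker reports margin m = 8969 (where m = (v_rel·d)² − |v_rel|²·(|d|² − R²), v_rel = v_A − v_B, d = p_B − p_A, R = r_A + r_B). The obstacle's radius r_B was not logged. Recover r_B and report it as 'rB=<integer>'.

m = 8969
d = (10, -3);  v_rel = (15, 7),  |v_rel|² = 274
v_rel×d = (15)·(-3) − (7)·(10) = -115
since m = R²·274 − (-115)²:  R² = (13225 + 8969) / 274 = 81
R = √81 = 9  ⇒  r_B = 9 − 3 = 6

rB=6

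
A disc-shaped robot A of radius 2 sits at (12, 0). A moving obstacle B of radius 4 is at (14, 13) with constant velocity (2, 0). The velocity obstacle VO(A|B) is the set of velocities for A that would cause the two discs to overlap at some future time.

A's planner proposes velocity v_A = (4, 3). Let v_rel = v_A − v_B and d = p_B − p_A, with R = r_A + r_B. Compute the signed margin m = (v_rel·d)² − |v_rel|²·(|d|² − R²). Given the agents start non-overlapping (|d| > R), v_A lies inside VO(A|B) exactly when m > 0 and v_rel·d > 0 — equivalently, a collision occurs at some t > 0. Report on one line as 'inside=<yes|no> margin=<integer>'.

d = (2, 13),  |d|² = 173;  R = 2+4 = 6,  c = 173−6² = 137
v_rel = (2, 3),  |v_rel|² = 13;  v_rel·d = (2)·(2) + (3)·(13) = 43
13·t² − 86·t + 137 = 0  ⇒  m = 43² − 13·137 = 68
m = 68 > 0,  v_rel·d = 43 > 0  ⇒  inside

inside=yes margin=68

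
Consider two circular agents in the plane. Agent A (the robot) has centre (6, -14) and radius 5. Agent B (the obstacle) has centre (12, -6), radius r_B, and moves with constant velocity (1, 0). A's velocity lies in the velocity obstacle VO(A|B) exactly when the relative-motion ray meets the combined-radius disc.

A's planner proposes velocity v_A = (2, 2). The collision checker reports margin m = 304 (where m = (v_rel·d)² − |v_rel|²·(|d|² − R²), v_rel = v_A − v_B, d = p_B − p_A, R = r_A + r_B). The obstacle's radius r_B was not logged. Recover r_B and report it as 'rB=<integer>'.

m = 304
d = (6, 8);  v_rel = (1, 2),  |v_rel|² = 5
v_rel×d = (1)·(8) − (2)·(6) = -4
since m = R²·5 − (-4)²:  R² = (16 + 304) / 5 = 64
R = √64 = 8  ⇒  r_B = 8 − 5 = 3

rB=3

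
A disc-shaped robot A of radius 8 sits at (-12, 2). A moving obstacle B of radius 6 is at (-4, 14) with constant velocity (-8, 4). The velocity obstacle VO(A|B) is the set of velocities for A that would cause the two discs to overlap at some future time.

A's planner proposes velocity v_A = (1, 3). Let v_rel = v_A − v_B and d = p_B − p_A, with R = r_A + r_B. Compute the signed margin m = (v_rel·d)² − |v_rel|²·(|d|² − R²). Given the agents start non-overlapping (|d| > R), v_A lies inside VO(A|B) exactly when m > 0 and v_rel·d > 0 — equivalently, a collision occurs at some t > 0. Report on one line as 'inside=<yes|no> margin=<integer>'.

d = (8, 12),  |d|² = 208;  R = 8+6 = 14,  c = 208−14² = 12
v_rel = (9, -1),  |v_rel|² = 82;  v_rel·d = (9)·(8) + (-1)·(12) = 60
82·t² − 120·t + 12 = 0  ⇒  m = 60² − 82·12 = 2616
m = 2616 > 0,  v_rel·d = 60 > 0  ⇒  inside

inside=yes margin=2616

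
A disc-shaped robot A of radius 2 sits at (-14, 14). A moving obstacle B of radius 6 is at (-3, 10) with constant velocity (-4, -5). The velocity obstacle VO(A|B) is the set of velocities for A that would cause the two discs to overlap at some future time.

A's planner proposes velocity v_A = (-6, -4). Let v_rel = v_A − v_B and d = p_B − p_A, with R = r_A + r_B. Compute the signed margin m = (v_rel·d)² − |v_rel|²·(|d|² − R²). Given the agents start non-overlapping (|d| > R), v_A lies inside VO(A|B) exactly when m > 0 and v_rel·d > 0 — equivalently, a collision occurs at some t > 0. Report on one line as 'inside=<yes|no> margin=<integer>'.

d = (11, -4),  |d|² = 137;  R = 2+6 = 8,  c = 137−8² = 73
v_rel = (-2, 1),  |v_rel|² = 5;  v_rel·d = (-2)·(11) + (1)·(-4) = -26
5·t² + 52·t + 73 = 0  ⇒  m = (-26)² − 5·73 = 311
m = 311 > 0,  v_rel·d = -26 < 0  ⇒  outside

inside=no margin=311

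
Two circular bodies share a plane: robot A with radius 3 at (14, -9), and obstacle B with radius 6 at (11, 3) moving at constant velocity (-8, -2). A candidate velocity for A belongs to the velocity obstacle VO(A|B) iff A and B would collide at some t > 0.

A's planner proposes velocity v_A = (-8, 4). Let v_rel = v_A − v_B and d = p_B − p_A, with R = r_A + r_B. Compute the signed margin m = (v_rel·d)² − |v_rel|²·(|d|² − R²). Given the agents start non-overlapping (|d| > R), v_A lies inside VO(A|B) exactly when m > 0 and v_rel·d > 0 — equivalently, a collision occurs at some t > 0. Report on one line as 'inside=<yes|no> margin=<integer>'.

d = (-3, 12),  |d|² = 153;  R = 3+6 = 9,  c = 153−9² = 72
v_rel = (0, 6),  |v_rel|² = 36;  v_rel·d = (0)·(-3) + (6)·(12) = 72
36·t² − 144·t + 72 = 0  ⇒  m = 72² − 36·72 = 2592
m = 2592 > 0,  v_rel·d = 72 > 0  ⇒  inside

inside=yes margin=2592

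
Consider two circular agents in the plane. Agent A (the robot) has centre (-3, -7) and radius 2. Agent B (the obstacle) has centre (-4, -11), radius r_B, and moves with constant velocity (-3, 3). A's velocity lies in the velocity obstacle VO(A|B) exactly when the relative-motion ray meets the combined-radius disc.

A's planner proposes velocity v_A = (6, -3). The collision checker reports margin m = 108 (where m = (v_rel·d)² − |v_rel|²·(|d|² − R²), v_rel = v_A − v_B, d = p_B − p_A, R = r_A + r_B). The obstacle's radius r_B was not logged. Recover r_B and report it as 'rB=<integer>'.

m = 108
d = (-1, -4);  v_rel = (9, -6),  |v_rel|² = 117
v_rel×d = (9)·(-4) − (-6)·(-1) = -42
since m = R²·117 − (-42)²:  R² = (1764 + 108) / 117 = 16
R = √16 = 4  ⇒  r_B = 4 − 2 = 2

rB=2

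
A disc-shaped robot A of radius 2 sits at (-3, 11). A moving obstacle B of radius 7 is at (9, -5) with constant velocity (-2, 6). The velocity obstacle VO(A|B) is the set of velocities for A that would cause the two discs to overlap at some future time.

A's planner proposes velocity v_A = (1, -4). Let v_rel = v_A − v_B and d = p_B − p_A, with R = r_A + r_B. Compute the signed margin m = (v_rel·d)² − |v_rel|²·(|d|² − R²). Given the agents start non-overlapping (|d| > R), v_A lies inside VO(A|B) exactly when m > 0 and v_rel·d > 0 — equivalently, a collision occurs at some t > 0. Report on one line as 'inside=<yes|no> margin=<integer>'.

d = (12, -16),  |d|² = 400;  R = 2+7 = 9,  c = 400−9² = 319
v_rel = (3, -10),  |v_rel|² = 109;  v_rel·d = (3)·(12) + (-10)·(-16) = 196
109·t² − 392·t + 319 = 0  ⇒  m = 196² − 109·319 = 3645
m = 3645 > 0,  v_rel·d = 196 > 0  ⇒  inside

inside=yes margin=3645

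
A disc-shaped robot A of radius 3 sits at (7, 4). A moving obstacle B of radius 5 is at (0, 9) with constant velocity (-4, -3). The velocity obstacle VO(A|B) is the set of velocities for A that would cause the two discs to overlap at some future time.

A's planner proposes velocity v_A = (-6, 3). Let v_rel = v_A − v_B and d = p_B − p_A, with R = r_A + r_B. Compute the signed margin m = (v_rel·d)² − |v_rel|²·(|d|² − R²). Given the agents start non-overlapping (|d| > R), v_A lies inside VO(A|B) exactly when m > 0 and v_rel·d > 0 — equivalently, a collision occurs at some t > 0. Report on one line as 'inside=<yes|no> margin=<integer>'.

d = (-7, 5),  |d|² = 74;  R = 3+5 = 8,  c = 74−8² = 10
v_rel = (-2, 6),  |v_rel|² = 40;  v_rel·d = (-2)·(-7) + (6)·(5) = 44
40·t² − 88·t + 10 = 0  ⇒  m = 44² − 40·10 = 1536
m = 1536 > 0,  v_rel·d = 44 > 0  ⇒  inside

inside=yes margin=1536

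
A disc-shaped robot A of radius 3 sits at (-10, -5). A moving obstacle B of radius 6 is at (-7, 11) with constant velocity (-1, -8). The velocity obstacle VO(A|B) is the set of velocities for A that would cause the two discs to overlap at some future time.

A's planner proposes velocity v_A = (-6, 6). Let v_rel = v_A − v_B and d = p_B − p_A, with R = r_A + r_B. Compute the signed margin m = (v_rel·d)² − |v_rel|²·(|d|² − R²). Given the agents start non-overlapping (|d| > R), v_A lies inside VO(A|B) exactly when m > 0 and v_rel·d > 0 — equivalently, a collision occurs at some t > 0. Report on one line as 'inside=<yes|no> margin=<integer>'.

d = (3, 16),  |d|² = 265;  R = 3+6 = 9,  c = 265−9² = 184
v_rel = (-5, 14),  |v_rel|² = 221;  v_rel·d = (-5)·(3) + (14)·(16) = 209
221·t² − 418·t + 184 = 0  ⇒  m = 209² − 221·184 = 3017
m = 3017 > 0,  v_rel·d = 209 > 0  ⇒  inside

inside=yes margin=3017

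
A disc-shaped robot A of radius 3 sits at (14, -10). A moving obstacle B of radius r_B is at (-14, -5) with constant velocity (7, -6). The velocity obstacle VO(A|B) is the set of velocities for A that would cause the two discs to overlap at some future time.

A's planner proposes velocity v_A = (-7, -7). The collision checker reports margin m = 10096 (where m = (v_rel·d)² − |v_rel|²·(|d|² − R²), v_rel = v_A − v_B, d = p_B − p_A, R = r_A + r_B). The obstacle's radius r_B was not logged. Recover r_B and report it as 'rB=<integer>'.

m = 10096
d = (-28, 5);  v_rel = (-14, -1),  |v_rel|² = 197
v_rel×d = (-14)·(5) − (-1)·(-28) = -98
since m = R²·197 − (-98)²:  R² = (9604 + 10096) / 197 = 100
R = √100 = 10  ⇒  r_B = 10 − 3 = 7

rB=7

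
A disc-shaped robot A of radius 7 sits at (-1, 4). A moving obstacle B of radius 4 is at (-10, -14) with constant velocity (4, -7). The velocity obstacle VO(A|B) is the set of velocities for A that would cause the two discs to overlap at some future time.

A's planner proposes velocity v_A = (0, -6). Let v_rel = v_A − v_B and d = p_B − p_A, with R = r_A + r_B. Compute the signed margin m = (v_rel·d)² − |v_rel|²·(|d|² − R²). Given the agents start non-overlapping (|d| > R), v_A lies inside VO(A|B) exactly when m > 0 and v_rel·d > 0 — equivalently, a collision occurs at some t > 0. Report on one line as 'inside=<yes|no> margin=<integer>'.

d = (-9, -18),  |d|² = 405;  R = 7+4 = 11,  c = 405−11² = 284
v_rel = (-4, 1),  |v_rel|² = 17;  v_rel·d = (-4)·(-9) + (1)·(-18) = 18
17·t² − 36·t + 284 = 0  ⇒  m = 18² − 17·284 = -4504
m = -4504 < 0,  v_rel·d = 18 > 0  ⇒  outside

inside=no margin=-4504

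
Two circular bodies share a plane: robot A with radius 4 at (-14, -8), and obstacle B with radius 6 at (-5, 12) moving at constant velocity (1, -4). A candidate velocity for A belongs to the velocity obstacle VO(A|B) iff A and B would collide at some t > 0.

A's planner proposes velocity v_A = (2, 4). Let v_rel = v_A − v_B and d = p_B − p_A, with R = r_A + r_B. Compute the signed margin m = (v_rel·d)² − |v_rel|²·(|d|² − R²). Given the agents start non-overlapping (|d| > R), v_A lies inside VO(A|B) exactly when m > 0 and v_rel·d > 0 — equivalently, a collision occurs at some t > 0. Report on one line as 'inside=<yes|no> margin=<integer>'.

d = (9, 20),  |d|² = 481;  R = 4+6 = 10,  c = 481−10² = 381
v_rel = (1, 8),  |v_rel|² = 65;  v_rel·d = (1)·(9) + (8)·(20) = 169
65·t² − 338·t + 381 = 0  ⇒  m = 169² − 65·381 = 3796
m = 3796 > 0,  v_rel·d = 169 > 0  ⇒  inside

inside=yes margin=3796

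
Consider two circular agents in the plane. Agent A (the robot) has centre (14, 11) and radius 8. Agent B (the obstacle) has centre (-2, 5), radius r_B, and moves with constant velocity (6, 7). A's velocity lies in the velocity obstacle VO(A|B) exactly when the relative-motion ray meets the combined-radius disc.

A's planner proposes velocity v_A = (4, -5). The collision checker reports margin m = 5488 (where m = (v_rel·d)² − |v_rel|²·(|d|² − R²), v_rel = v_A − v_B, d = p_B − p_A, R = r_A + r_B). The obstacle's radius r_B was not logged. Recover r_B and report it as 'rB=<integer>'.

m = 5488
d = (-16, -6);  v_rel = (-2, -12),  |v_rel|² = 148
v_rel×d = (-2)·(-6) − (-12)·(-16) = -180
since m = R²·148 − (-180)²:  R² = (32400 + 5488) / 148 = 256
R = √256 = 16  ⇒  r_B = 16 − 8 = 8

rB=8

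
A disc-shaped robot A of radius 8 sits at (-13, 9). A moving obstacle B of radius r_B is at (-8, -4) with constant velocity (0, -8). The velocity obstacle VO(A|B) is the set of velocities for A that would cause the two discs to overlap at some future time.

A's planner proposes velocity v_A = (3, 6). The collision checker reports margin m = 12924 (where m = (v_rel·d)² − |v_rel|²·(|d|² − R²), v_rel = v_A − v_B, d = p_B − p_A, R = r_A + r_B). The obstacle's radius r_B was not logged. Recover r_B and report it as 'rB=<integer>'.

m = 12924
d = (5, -13);  v_rel = (3, 14),  |v_rel|² = 205
v_rel×d = (3)·(-13) − (14)·(5) = -109
since m = R²·205 − (-109)²:  R² = (11881 + 12924) / 205 = 121
R = √121 = 11  ⇒  r_B = 11 − 8 = 3

rB=3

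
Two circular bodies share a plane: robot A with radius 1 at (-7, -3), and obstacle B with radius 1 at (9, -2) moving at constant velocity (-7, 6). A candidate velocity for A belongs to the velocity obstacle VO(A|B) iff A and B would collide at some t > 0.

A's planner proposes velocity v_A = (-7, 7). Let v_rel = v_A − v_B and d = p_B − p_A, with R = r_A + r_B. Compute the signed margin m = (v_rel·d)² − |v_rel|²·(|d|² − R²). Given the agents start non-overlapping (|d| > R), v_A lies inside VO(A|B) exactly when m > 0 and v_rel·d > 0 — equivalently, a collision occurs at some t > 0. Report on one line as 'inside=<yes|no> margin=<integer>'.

d = (16, 1),  |d|² = 257;  R = 1+1 = 2,  c = 257−2² = 253
v_rel = (0, 1),  |v_rel|² = 1;  v_rel·d = (0)·(16) + (1)·(1) = 1
1·t² − 2·t + 253 = 0  ⇒  m = 1² − 1·253 = -252
m = -252 < 0,  v_rel·d = 1 > 0  ⇒  outside

inside=no margin=-252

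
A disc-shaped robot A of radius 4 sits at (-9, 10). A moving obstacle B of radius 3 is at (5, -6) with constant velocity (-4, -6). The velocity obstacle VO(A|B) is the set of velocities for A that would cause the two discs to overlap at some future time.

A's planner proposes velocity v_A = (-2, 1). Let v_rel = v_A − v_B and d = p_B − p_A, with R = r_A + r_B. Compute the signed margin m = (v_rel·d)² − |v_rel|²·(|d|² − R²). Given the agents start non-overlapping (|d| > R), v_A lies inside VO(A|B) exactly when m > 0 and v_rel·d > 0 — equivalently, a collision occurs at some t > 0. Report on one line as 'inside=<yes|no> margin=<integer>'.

d = (14, -16),  |d|² = 452;  R = 4+3 = 7,  c = 452−7² = 403
v_rel = (2, 7),  |v_rel|² = 53;  v_rel·d = (2)·(14) + (7)·(-16) = -84
53·t² + 168·t + 403 = 0  ⇒  m = (-84)² − 53·403 = -14303
m = -14303 < 0,  v_rel·d = -84 < 0  ⇒  outside

inside=no margin=-14303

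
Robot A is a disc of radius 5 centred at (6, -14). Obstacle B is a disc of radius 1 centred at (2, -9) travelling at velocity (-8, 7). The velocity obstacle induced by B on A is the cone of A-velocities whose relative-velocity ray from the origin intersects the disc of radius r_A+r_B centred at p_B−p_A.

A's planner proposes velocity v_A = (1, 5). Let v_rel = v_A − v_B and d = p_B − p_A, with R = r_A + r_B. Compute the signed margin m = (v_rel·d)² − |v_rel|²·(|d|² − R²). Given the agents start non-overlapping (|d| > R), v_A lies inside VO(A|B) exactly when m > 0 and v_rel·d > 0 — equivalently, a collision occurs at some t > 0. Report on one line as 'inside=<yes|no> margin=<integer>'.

d = (-4, 5),  |d|² = 41;  R = 5+1 = 6,  c = 41−6² = 5
v_rel = (9, -2),  |v_rel|² = 85;  v_rel·d = (9)·(-4) + (-2)·(5) = -46
85·t² + 92·t + 5 = 0  ⇒  m = (-46)² − 85·5 = 1691
m = 1691 > 0,  v_rel·d = -46 < 0  ⇒  outside

inside=no margin=1691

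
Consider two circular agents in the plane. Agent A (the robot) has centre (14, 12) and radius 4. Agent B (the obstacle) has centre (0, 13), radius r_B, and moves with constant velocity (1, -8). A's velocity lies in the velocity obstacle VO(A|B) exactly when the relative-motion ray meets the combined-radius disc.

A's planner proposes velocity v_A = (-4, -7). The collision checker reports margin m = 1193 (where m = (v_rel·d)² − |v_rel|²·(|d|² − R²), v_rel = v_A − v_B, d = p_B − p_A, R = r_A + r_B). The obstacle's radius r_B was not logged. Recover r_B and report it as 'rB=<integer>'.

m = 1193
d = (-14, 1);  v_rel = (-5, 1),  |v_rel|² = 26
v_rel×d = (-5)·(1) − (1)·(-14) = 9
since m = R²·26 − 9²:  R² = (81 + 1193) / 26 = 49
R = √49 = 7  ⇒  r_B = 7 − 4 = 3

rB=3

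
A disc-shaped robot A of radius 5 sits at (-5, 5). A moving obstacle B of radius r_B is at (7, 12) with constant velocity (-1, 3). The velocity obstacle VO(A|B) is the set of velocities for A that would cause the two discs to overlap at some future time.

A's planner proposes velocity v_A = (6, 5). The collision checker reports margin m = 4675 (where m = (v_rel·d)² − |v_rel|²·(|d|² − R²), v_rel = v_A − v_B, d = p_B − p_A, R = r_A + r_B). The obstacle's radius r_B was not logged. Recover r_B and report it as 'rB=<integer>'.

m = 4675
d = (12, 7);  v_rel = (7, 2),  |v_rel|² = 53
v_rel×d = (7)·(7) − (2)·(12) = 25
since m = R²·53 − 25²:  R² = (625 + 4675) / 53 = 100
R = √100 = 10  ⇒  r_B = 10 − 5 = 5

rB=5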